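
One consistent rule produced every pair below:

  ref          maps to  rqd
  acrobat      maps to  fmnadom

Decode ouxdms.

garlic

The output letters match the input read backwards, each shifted +12: ref reversed is fer. Two steps: reverse the string, then apply a Caesar shift of +12.
Decoding ouxdms: shift back: o−12=c, u−12=i, x−12=l, d−12=r, m−12=a, s−12=g → cilrag; then reverse → garlic.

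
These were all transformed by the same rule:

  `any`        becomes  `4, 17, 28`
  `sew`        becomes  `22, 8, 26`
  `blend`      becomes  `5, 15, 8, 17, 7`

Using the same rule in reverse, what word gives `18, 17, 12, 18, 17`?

onion

a is letter #1 and maps to 4: an offset of 3. The number is (letter's place in the alphabet, a=1) + 3.
Undoing it on 18, 17, 12, 18, 17: 18→(18−3)÷1=15=o, 17→(17−3)÷1=14=n, 12→(12−3)÷1=9=i, 18→(18−3)÷1=15=o, 17→(17−3)÷1=14=n.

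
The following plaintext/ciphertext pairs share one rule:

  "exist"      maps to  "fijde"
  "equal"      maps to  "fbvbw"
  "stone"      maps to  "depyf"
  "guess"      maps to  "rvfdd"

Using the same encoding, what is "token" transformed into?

The shift depends on letter class: consonant x→i is +11, but vowel e→f is +1. The rule splits by letter class: vowels +1, consonants +11.
Applying it to token: t(cons)+11=e, o(vowel)+1=p, k(cons)+11=v, e(vowel)+1=f, n(cons)+11=y.

epvfy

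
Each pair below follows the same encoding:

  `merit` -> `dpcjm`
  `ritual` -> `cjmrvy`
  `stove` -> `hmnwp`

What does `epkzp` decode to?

hedge

m(12)→d(3) and e(4)→p(15) fit y≡5x+21 (mod 26); the inverse of 5 mod 26 is 21. Treating letters as 0–25, the rule is x ↦ 5x + 21 (mod 26).
Undoing it on epkzp: e(4)→21·(4−21)≡7=h; p(15)→21·(15−21)≡4=e; k(10)→21·(10−21)≡3=d; z(25)→21·(25−21)≡6=g; p(15)→21·(15−21)≡4=e (all mod 26).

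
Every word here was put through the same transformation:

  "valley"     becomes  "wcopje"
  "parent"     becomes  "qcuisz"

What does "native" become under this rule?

ocwmak

In valley: v→w is +1, a→c is +2, l→o is +3, l→p is +4 — the shift increases by 1 each position. The shift increases by 1 at each position, starting from +1: 1, 2, 3, ….
On native: n+1=o, a+2=c, t+3=w, i+4=m, v+5=a, e+6=k.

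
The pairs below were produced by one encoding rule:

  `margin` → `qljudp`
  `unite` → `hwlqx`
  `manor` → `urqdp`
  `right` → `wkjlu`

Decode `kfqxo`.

The output letters match the input read backwards, each shifted +3: margin reversed is nigram. Read the word backwards and shift each letter +3.
Undoing it on kfqxo: shift back: k−3=h, f−3=c, q−3=n, x−3=u, o−3=l → hcnul; then reverse → lunch.

lunch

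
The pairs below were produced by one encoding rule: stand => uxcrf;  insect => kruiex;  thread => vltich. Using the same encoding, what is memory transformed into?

oiostc

Shifts by position in stand: pos 0: s→u (+2), pos 1: t→x (+4), pos 2: a→c (+2), pos 3: n→r (+4) — repeating every 2. A repeating key of period 2 is used — shifts +2, +4 over and over.
For memory: m+2=o, e+4=i, m+2=o, o+4=s, r+2=t, y+4=c.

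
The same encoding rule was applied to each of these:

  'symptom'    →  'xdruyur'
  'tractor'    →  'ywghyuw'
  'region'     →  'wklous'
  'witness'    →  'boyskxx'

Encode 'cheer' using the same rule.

The shift depends on letter class: consonant s→x is +5, but vowel o→u is +6. The rule splits by letter class: vowels +6, consonants +5.
On cheer: c(cons)+5=h, h(cons)+5=m, e(vowel)+6=k, e(vowel)+6=k, r(cons)+5=w.

hmkkw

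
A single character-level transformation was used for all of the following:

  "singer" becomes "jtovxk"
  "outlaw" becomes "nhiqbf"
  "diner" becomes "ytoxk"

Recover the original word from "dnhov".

young

s(18)→j(9) and i(8)→t(19) fit y≡25x+1 (mod 26); the inverse of 25 mod 26 is 25. Each letter's alphabet position (a=0..z=25) is mapped through 25·x+1 mod 26 — an affine cipher.
Decoding dnhov: d(3)→25·(3−1)≡24=y; n(13)→25·(13−1)≡14=o; h(7)→25·(7−1)≡20=u; o(14)→25·(14−1)≡13=n; v(21)→25·(21−1)≡6=g (all mod 26).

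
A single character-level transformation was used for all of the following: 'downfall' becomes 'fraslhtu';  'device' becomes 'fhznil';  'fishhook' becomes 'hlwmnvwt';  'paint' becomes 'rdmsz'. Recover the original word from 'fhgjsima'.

In downfall: d→f is +2, o→r is +3, w→a is +4, n→s is +5 — the shift increases by 1 each position. The shift increases by 1 at each position, starting from +2: 2, 3, 4, ….
Undoing it on fhgjsima: f−2=d, h−3=e, g−4=c, j−5=e, s−6=m, i−7=b, m−8=e, a−9=r.

december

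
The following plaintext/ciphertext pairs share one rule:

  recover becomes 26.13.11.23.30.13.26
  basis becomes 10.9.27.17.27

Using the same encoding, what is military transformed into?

21.17.20.17.28.9.26.33

r is letter #18 and maps to 26: an offset of 8. Each letter is replaced by its alphabet position (a=1..z=26) + 8.
On military: m=13→21, i=9→17, l=12→20, i=9→17, t=20→28, a=1→9, r=18→26, y=25→33.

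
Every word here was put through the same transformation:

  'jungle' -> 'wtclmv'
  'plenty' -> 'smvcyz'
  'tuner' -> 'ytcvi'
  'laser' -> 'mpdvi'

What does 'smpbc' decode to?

plain

j(9)→w(22) and u(20)→t(19) fit y≡21x+15 (mod 26); the inverse of 21 mod 26 is 5. Treating letters as 0–25, the rule is x ↦ 21x + 15 (mod 26).
Decoding smpbc: s(18)→5·(18−15)≡15=p; m(12)→5·(12−15)≡11=l; p(15)→5·(15−15)≡0=a; b(1)→5·(1−15)≡8=i; c(2)→5·(2−15)≡13=n (all mod 26).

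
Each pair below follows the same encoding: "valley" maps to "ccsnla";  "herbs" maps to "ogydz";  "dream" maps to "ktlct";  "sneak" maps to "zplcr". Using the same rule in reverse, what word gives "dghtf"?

weary

Shifts by position in valley: pos 0: v→c (+7), pos 1: a→c (+2), pos 2: l→s (+7), pos 3: l→n (+2) — repeating every 2. The shifts repeat in a cycle of length 2: positions 0,1,… shift by +7, +2, then the pattern repeats.
Reversing it on dghtf: d−7=w, g−2=e, h−7=a, t−2=r, f−7=y.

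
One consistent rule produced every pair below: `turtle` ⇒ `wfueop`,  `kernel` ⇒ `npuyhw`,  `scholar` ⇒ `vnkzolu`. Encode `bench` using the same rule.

Shifts by position in turtle: pos 0: t→w (+3), pos 1: u→f (+11), pos 2: r→u (+3), pos 3: t→e (+11) — repeating every 2. The shifts repeat in a cycle of length 2: positions 0,1,… shift by +3, +11, then the pattern repeats.
Applying it to bench: b+3=e, e+11=p, n+3=q, c+11=n, h+3=k.

epqnk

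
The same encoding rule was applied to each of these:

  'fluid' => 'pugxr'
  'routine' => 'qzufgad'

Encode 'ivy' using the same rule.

khu

Read the word backwards and shift each letter +12.
For ivy: reverse → yvi; then shift: y+12=k, v+12=h, i+12=u.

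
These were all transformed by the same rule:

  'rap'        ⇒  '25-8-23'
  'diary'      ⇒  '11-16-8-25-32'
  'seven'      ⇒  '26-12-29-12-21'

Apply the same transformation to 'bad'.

r is letter #18 and maps to 25: an offset of 7. The number is (letter's place in the alphabet, a=1) + 7.
Applying it to bad: b=2→9, a=1→8, d=4→11.

9-8-11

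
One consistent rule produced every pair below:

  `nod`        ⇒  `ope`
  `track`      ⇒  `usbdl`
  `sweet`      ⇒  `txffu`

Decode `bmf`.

It's a constant shift of +1 (ROT1).
Reversing it on bmf: b−1=a, m−1=l, f−1=e.

ale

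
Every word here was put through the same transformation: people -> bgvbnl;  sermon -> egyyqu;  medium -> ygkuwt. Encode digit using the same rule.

pknuv

The shifts repeat in a cycle of length 3: positions 0,1,… shift by +12, +2, +7, then the pattern repeats.
For digit: d+12=p, i+2=k, g+7=n, i+12=u, t+2=v.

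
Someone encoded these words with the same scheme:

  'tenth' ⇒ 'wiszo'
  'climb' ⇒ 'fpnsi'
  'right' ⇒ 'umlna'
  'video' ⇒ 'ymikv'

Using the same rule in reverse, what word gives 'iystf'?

funny

In tenth: t→w is +3, e→i is +4, n→s is +5, t→z is +6 — the shift increases by 1 each position. Each letter shifts forward by (position + 3), i.e. 3, 4, 5, … — the shift grows by one for each successive letter.
Decoding iystf: i−3=f, y−4=u, s−5=n, t−6=n, f−7=y.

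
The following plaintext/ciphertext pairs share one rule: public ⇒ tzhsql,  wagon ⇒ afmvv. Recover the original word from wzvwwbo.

Each letter shifts forward by (position + 4), i.e. 4, 5, 6, … — the shift grows by one for each successive letter.
Undoing it on wzvwwbo: w−4=s, z−5=u, v−6=p, w−7=p, w−8=o, b−9=s, o−10=e.

suppose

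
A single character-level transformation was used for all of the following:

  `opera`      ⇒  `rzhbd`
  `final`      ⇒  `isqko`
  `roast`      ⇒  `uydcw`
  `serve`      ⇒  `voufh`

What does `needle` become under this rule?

Shifts by position in opera: pos 0: o→r (+3), pos 1: p→z (+10), pos 2: e→h (+3), pos 3: r→b (+10) — repeating every 2. The shifts repeat in a cycle of length 2: positions 0,1,… shift by +3, +10, then the pattern repeats.
Applying it to needle: n+3=q, e+10=o, e+3=h, d+10=n, l+3=o, e+10=o.

qohnoo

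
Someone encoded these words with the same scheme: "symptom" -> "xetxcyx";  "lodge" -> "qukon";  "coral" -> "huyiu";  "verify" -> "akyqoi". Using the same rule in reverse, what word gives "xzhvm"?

stand

In symptom: s→x is +5, y→e is +6, m→t is +7, p→x is +8 — the shift increases by 1 each position. Letter i (0-indexed) is shifted by i+5, so successive shifts are 5, 6, 7, ….
Undoing it on xzhvm: x−5=s, z−6=t, h−7=a, v−8=n, m−9=d.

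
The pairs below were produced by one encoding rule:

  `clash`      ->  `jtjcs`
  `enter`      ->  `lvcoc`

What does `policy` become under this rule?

wwusnk

Letter i (0-indexed) is shifted by i+7, so successive shifts are 7, 8, 9, ….
For policy: p+7=w, o+8=w, l+9=u, i+10=s, c+11=n, y+12=k.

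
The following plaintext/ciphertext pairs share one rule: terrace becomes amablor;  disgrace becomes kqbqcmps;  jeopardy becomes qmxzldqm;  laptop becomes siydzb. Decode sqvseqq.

limited

In terrace: t→a is +7, e→m is +8, r→a is +9, r→b is +10 — the shift increases by 1 each position. Each letter shifts forward by (position + 7), i.e. 7, 8, 9, … — the shift grows by one for each successive letter.
Reversing it on sqvseqq: s−7=l, q−8=i, v−9=m, s−10=i, e−11=t, q−12=e, q−13=d.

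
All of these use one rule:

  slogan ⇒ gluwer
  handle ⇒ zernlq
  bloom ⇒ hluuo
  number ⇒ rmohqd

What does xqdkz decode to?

s(18)→g(6) and l(11)→l(11) fit y≡3x+4 (mod 26); the inverse of 3 mod 26 is 9. This is an affine cipher: with a=0,…,z=25, each position x becomes (3x+4) mod 26.
Undoing it on xqdkz: x(23)→9·(23−4)≡15=p; q(16)→9·(16−4)≡4=e; d(3)→9·(3−4)≡17=r; k(10)→9·(10−4)≡2=c; z(25)→9·(25−4)≡7=h (all mod 26).

perch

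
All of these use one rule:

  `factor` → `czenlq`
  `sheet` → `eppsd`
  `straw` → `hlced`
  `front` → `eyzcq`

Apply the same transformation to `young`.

The output letters match the input read backwards, each shifted +11: factor reversed is rotcaf. Read the word backwards and shift each letter +11.
Applying it to young: reverse → gnuoy; then shift: g+11=r, n+11=y, u+11=f, o+11=z, y+11=j.

ryfzj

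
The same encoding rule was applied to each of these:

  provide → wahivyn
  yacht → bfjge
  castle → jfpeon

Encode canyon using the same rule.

jfsbhs

Each letter's alphabet position (a=0..z=25) is mapped through 15·x+5 mod 26 — an affine cipher.
For canyon: c(2)→15·2+5≡9=j; a(0)→15·0+5≡5=f; n(13)→15·13+5≡18=s; y(24)→15·24+5≡1=b; o(14)→15·14+5≡7=h; n(13)→15·13+5≡18=s (all mod 26).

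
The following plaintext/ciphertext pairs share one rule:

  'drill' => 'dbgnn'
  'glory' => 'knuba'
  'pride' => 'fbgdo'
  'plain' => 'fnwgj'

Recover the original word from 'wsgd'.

acid

d(3)→d(3) and r(17)→b(1) fit y≡11x+22 (mod 26); the inverse of 11 mod 26 is 19. Each letter's alphabet position (a=0..z=25) is mapped through 11·x+22 mod 26 — an affine cipher.
Decoding wsgd: w(22)→19·(22−22)≡0=a; s(18)→19·(18−22)≡2=c; g(6)→19·(6−22)≡8=i; d(3)→19·(3−22)≡3=d (all mod 26).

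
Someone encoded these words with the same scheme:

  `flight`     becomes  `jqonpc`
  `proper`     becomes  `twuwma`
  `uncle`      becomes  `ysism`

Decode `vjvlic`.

In flight: f→j is +4, l→q is +5, i→o is +6, g→n is +7 — the shift increases by 1 each position. Letter i (0-indexed) is shifted by i+4, so successive shifts are 4, 5, 6, ….
Reversing it on vjvlic: v−4=r, j−5=e, v−6=p, l−7=e, i−8=a, c−9=t.

repeat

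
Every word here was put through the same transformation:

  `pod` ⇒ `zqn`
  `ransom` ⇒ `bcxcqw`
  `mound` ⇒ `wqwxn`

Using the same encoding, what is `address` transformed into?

cnnbgcc

The shift depends on letter class: consonant p→z is +10, but vowel o→q is +2. Vowels shift forward by 2 and consonants shift forward by 10.
For address: a(vowel)+2=c, d(cons)+10=n, d(cons)+10=n, r(cons)+10=b, e(vowel)+2=g, s(cons)+10=c, s(cons)+10=c.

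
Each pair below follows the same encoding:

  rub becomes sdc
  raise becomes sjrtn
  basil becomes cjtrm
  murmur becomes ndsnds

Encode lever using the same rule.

The shift depends on letter class: consonant r→s is +1, but vowel u→d is +9. Two shifts are in play — +9 for a/e/i/o/u, +1 for every other letter.
Applying it to lever: l(cons)+1=m, e(vowel)+9=n, v(cons)+1=w, e(vowel)+9=n, r(cons)+1=s.

mnwns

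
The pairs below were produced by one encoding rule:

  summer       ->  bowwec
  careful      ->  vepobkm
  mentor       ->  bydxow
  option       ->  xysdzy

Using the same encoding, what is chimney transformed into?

ioxwsrm

Two steps: reverse the string, then apply a Caesar shift of +10.
On chimney: reverse → yenmihc; then shift: y+10=i, e+10=o, n+10=x, m+10=w, i+10=s, h+10=r, c+10=m.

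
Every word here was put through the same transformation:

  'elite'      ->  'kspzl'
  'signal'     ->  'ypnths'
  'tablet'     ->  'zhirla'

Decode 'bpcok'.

vivid

Shifts by position in elite: pos 0: e→k (+6), pos 1: l→s (+7), pos 2: i→p (+7), pos 3: t→z (+6), pos 4: e→l (+7) — repeating every 3. It's a Vigenère-style cipher with numeric key [6,7,7]: position i shifts by key[i mod 3].
Decoding bpcok: b−6=v, p−7=i, c−7=v, o−6=i, k−7=d.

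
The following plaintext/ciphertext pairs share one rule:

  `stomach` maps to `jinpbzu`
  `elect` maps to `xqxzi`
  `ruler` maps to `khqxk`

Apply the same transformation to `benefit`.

axoxwti

s(18)→j(9) and t(19)→i(8) fit y≡25x+1 (mod 26); the inverse of 25 mod 26 is 25. This is an affine cipher: with a=0,…,z=25, each position x becomes (25x+1) mod 26.
For benefit: b(1)→25·1+1≡0=a; e(4)→25·4+1≡23=x; n(13)→25·13+1≡14=o; e(4)→25·4+1≡23=x; f(5)→25·5+1≡22=w; i(8)→25·8+1≡19=t; t(19)→25·19+1≡8=i (all mod 26).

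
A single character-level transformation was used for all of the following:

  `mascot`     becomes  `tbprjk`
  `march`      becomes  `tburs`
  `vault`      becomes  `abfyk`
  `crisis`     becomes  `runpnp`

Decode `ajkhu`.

m(12)→t(19) and a(0)→b(1) fit y≡21x+1 (mod 26); the inverse of 21 mod 26 is 5. Each letter's alphabet position (a=0..z=25) is mapped through 21·x+1 mod 26 — an affine cipher.
Undoing it on ajkhu: a(0)→5·(0−1)≡21=v; j(9)→5·(9−1)≡14=o; k(10)→5·(10−1)≡19=t; h(7)→5·(7−1)≡4=e; u(20)→5·(20−1)≡17=r (all mod 26).

voter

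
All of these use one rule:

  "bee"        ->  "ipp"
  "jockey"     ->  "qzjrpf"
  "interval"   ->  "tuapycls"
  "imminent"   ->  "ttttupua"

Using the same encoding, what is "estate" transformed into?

pzalap

Two shifts are in play — +11 for a/e/i/o/u, +7 for every other letter.
For estate: e(vowel)+11=p, s(cons)+7=z, t(cons)+7=a, a(vowel)+11=l, t(cons)+7=a, e(vowel)+11=p.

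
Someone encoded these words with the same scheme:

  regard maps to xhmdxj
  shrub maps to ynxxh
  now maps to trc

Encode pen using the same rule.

vht

The shift depends on letter class: consonant r→x is +6, but vowel e→h is +3. The rule splits by letter class: vowels +3, consonants +6.
Applying it to pen: p(cons)+6=v, e(vowel)+3=h, n(cons)+6=t.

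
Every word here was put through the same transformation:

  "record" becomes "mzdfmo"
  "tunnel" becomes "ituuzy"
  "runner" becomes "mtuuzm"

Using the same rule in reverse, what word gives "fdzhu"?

ocean

r(17)→m(12) and e(4)→z(25) fit y≡11x+7 (mod 26); the inverse of 11 mod 26 is 19. This is an affine cipher: with a=0,…,z=25, each position x becomes (11x+7) mod 26.
Reversing it on fdzhu: f(5)→19·(5−7)≡14=o; d(3)→19·(3−7)≡2=c; z(25)→19·(25−7)≡4=e; h(7)→19·(7−7)≡0=a; u(20)→19·(20−7)≡13=n (all mod 26).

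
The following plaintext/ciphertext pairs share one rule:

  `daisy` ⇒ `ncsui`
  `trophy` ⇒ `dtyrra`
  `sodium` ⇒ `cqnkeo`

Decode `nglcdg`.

debate

Shifts by position in daisy: pos 0: d→n (+10), pos 1: a→c (+2), pos 2: i→s (+10), pos 3: s→u (+2) — repeating every 2. The shifts repeat in a cycle of length 2: positions 0,1,… shift by +10, +2, then the pattern repeats.
Undoing it on nglcdg: n−10=d, g−2=e, l−10=b, c−2=a, d−10=t, g−2=e.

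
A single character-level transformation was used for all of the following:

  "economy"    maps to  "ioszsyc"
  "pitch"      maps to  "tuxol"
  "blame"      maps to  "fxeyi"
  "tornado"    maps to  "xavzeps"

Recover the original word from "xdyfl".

truth

Shifts by position in economy: pos 0: e→i (+4), pos 1: c→o (+12), pos 2: o→s (+4), pos 3: n→z (+12) — repeating every 2. It's a Vigenère-style cipher with numeric key [4,12]: position i shifts by key[i mod 2].
Undoing it on xdyfl: x−4=t, d−12=r, y−4=u, f−12=t, l−4=h.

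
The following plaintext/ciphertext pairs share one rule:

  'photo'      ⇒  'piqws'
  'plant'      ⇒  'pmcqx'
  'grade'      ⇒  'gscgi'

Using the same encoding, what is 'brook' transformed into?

In photo: p→p is +0, h→i is +1, o→q is +2, t→w is +3 — the shift increases by 1 each position. Letter i (0-indexed) is shifted by i+0, so successive shifts are 0, 1, 2, ….
For brook: b+0=b, r+1=s, o+2=q, o+3=r, k+4=o.

bsqro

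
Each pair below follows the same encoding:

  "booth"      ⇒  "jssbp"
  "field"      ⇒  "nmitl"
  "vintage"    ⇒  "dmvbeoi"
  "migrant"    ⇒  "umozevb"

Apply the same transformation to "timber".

bmujiz

The shift depends on letter class: consonant b→j is +8, but vowel o→s is +4. Vowels shift forward by 4 and consonants shift forward by 8.
On timber: t(cons)+8=b, i(vowel)+4=m, m(cons)+8=u, b(cons)+8=j, e(vowel)+4=i, r(cons)+8=z.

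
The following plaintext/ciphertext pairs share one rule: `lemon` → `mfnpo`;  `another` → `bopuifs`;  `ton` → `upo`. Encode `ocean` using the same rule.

It's a constant shift of +1 (ROT1).
For ocean: o+1=p, c+1=d, e+1=f, a+1=b, n+1=o.

pdfbo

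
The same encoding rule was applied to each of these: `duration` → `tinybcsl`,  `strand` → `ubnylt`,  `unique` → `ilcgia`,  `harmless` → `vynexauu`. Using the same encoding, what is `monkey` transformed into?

d(3)→t(19) and u(20)→i(8) fit y≡7x+24 (mod 26); the inverse of 7 mod 26 is 15. This is an affine cipher: with a=0,…,z=25, each position x becomes (7x+24) mod 26.
For monkey: m(12)→7·12+24≡4=e; o(14)→7·14+24≡18=s; n(13)→7·13+24≡11=l; k(10)→7·10+24≡16=q; e(4)→7·4+24≡0=a; y(24)→7·24+24≡10=k (all mod 26).

eslqak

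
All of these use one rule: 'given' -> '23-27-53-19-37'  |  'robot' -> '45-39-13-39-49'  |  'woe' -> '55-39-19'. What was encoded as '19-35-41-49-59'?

g(#7)→23 and i(#9)→27: differences scale by 2, so n = 2·pos + 9. With a=1..z=26, the number is 2·pos + 9.
Undoing it on 19-35-41-49-59: 19→(19−9)÷2=5=e, 35→(35−9)÷2=13=m, 41→(41−9)÷2=16=p, 49→(49−9)÷2=20=t, 59→(59−9)÷2=25=y.

empty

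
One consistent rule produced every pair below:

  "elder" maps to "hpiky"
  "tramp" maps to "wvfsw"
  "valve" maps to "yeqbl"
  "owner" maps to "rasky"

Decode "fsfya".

The shift increases by 1 at each position, starting from +3: 3, 4, 5, ….
Undoing it on fsfya: f−3=c, s−4=o, f−5=a, y−6=s, a−7=t.

coast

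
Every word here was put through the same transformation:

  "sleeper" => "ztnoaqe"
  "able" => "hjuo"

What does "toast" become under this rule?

awjce

Each letter shifts forward by (position + 7), i.e. 7, 8, 9, … — the shift grows by one for each successive letter.
On toast: t+7=a, o+8=w, a+9=j, s+10=c, t+11=e.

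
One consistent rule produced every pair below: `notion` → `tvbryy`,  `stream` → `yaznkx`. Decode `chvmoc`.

In notion: n→t is +6, o→v is +7, t→b is +8, i→r is +9 — the shift increases by 1 each position. The shift increases by 1 at each position, starting from +6: 6, 7, 8, ….
Undoing it on chvmoc: c−6=w, h−7=a, v−8=n, m−9=d, o−10=e, c−11=r.

wander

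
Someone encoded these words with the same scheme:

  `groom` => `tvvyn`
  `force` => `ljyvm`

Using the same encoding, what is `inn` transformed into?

The output letters match the input read backwards, each shifted +7: groom reversed is moorg. The word is reversed, then every letter is shifted forward by 7.
Applying it to inn: reverse → nni; then shift: n+7=u, n+7=u, i+7=p.

uup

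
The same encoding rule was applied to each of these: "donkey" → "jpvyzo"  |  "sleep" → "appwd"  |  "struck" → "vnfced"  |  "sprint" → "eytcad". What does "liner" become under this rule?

The word is reversed, then every letter is shifted forward by 11.
On liner: reverse → renil; then shift: r+11=c, e+11=p, n+11=y, i+11=t, l+11=w.

cpytw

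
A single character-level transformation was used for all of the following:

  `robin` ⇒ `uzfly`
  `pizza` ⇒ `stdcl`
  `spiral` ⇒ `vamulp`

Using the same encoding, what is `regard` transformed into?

upkdch

Shifts by position in robin: pos 0: r→u (+3), pos 1: o→z (+11), pos 2: b→f (+4), pos 3: i→l (+3), pos 4: n→y (+11) — repeating every 3. A repeating key of period 3 is used — shifts +3, +11, +4 over and over.
For regard: r+3=u, e+11=p, g+4=k, a+3=d, r+11=c, d+4=h.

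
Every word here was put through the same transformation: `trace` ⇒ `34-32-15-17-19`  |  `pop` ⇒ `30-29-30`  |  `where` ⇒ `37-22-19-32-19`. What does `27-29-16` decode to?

Letters become their 1-based position plus 14 (so a→15, b→16, …).
Reversing it on 27-29-16: 27→(27−14)÷1=13=m, 29→(29−14)÷1=15=o, 16→(16−14)÷1=2=b.

mob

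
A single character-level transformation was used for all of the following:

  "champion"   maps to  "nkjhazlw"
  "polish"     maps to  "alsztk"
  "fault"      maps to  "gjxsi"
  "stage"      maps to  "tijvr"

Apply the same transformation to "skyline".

c(2)→n(13) and h(7)→k(10) fit y≡15x+9 (mod 26); the inverse of 15 mod 26 is 7. This is an affine cipher: with a=0,…,z=25, each position x becomes (15x+9) mod 26.
For skyline: s(18)→15·18+9≡19=t; k(10)→15·10+9≡3=d; y(24)→15·24+9≡5=f; l(11)→15·11+9≡18=s; i(8)→15·8+9≡25=z; n(13)→15·13+9≡22=w; e(4)→15·4+9≡17=r (all mod 26).

tdfszwr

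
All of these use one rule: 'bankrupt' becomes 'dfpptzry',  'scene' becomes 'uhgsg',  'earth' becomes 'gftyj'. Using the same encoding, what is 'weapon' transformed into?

yjcuqs

A repeating key of period 2 is used — shifts +2, +5 over and over.
On weapon: w+2=y, e+5=j, a+2=c, p+5=u, o+2=q, n+5=s.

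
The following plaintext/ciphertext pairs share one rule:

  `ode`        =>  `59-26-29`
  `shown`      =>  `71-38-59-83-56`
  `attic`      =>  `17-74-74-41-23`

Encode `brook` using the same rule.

With a=1..z=26, the number is 3·pos + 14.
On brook: b=2→20, r=18→68, o=15→59, o=15→59, k=11→47.

20-68-59-59-47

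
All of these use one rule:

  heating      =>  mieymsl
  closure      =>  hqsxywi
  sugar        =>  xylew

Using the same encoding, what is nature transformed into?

The rule splits by letter class: vowels +4, consonants +5.
Applying it to nature: n(cons)+5=s, a(vowel)+4=e, t(cons)+5=y, u(vowel)+4=y, r(cons)+5=w, e(vowel)+4=i.

seyywi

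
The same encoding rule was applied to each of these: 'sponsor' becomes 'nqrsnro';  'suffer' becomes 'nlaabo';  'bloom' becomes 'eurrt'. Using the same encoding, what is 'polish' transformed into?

s(18)→n(13) and p(15)→q(16) fit y≡25x+5 (mod 26); the inverse of 25 mod 26 is 25. Each letter's alphabet position (a=0..z=25) is mapped through 25·x+5 mod 26 — an affine cipher.
Applying it to polish: p(15)→25·15+5≡16=q; o(14)→25·14+5≡17=r; l(11)→25·11+5≡20=u; i(8)→25·8+5≡23=x; s(18)→25·18+5≡13=n; h(7)→25·7+5≡24=y (all mod 26).

qruxny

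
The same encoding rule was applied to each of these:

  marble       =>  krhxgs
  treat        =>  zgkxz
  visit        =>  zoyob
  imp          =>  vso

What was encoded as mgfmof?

zigzag

The output letters match the input read backwards, each shifted +6: marble reversed is elbram. The word is reversed, then every letter is shifted forward by 6.
Decoding mgfmof: shift back: m−6=g, g−6=a, f−6=z, m−6=g, o−6=i, f−6=z → gazgiz; then reverse → zigzag.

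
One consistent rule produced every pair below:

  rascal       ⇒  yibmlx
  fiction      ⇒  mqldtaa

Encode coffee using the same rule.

jwoppq

In rascal: r→y is +7, a→i is +8, s→b is +9, c→m is +10 — the shift increases by 1 each position. The shift increases by 1 at each position, starting from +7: 7, 8, 9, ….
Applying it to coffee: c+7=j, o+8=w, f+9=o, f+10=p, e+11=p, e+12=q.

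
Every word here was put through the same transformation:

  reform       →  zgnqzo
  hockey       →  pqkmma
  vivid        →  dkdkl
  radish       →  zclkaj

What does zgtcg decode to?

The shifts repeat in a cycle of length 2: positions 0,1,… shift by +8, +2, then the pattern repeats.
Undoing it on zgtcg: z−8=r, g−2=e, t−8=l, c−2=a, g−8=y.

relay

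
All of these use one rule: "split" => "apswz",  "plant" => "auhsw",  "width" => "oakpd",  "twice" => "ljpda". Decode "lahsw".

The output letters match the input read backwards, each shifted +7: split reversed is tilps. The word is reversed, then every letter is shifted forward by 7.
Undoing it on lahsw: shift back: l−7=e, a−7=t, h−7=a, s−7=l, w−7=p → etalp; then reverse → plate.

plate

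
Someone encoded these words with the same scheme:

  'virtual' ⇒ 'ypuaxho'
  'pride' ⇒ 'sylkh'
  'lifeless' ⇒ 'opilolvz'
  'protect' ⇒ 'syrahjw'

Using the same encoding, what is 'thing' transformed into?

Shifts by position in virtual: pos 0: v→y (+3), pos 1: i→p (+7), pos 2: r→u (+3), pos 3: t→a (+7) — repeating every 2. The shifts repeat in a cycle of length 2: positions 0,1,… shift by +3, +7, then the pattern repeats.
For thing: t+3=w, h+7=o, i+3=l, n+7=u, g+3=j.

woluj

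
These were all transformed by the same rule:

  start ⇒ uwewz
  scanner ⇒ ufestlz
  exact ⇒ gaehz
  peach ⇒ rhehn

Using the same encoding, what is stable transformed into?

uwegrl

In start: s→u is +2, t→w is +3, a→e is +4, r→w is +5 — the shift increases by 1 each position. Letter i (0-indexed) is shifted by i+2, so successive shifts are 2, 3, 4, ….
For stable: s+2=u, t+3=w, a+4=e, b+5=g, l+6=r, e+7=l.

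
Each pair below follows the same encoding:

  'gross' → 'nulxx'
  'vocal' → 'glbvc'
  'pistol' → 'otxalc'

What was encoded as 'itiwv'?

ninja

g(6)→n(13) and r(17)→u(20) fit y≡3x+21 (mod 26); the inverse of 3 mod 26 is 9. Each letter's alphabet position (a=0..z=25) is mapped through 3·x+21 mod 26 — an affine cipher.
Undoing it on itiwv: i(8)→9·(8−21)≡13=n; t(19)→9·(19−21)≡8=i; i(8)→9·(8−21)≡13=n; w(22)→9·(22−21)≡9=j; v(21)→9·(21−21)≡0=a (all mod 26).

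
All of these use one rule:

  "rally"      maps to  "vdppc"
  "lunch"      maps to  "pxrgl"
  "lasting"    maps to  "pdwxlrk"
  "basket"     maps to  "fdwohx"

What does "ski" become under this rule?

wol

The shift depends on letter class: consonant r→v is +4, but vowel a→d is +3. Vowels shift forward by 3 and consonants shift forward by 4.
Applying it to ski: s(cons)+4=w, k(cons)+4=o, i(vowel)+3=l.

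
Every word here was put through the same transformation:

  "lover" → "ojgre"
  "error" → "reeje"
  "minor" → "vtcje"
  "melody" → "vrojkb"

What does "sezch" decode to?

l(11)→o(14) and o(14)→j(9) fit y≡7x+15 (mod 26); the inverse of 7 mod 26 is 15. Each letter's alphabet position (a=0..z=25) is mapped through 7·x+15 mod 26 — an affine cipher.
Undoing it on sezch: s(18)→15·(18−15)≡19=t; e(4)→15·(4−15)≡17=r; z(25)→15·(25−15)≡20=u; c(2)→15·(2−15)≡13=n; h(7)→15·(7−15)≡10=k (all mod 26).

trunk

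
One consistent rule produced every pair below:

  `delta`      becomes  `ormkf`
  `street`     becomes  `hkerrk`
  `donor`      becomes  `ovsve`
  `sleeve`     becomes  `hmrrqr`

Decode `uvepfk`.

Treating letters as 0–25, the rule is x ↦ 3x + 5 (mod 26).
Undoing it on uvepfk: u(20)→9·(20−5)≡5=f; v(21)→9·(21−5)≡14=o; e(4)→9·(4−5)≡17=r; p(15)→9·(15−5)≡12=m; f(5)→9·(5−5)≡0=a; k(10)→9·(10−5)≡19=t (all mod 26).

format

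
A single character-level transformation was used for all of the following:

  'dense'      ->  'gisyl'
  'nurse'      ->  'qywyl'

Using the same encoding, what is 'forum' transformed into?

In dense: d→g is +3, e→i is +4, n→s is +5, s→y is +6 — the shift increases by 1 each position. The shift increases by 1 at each position, starting from +3: 3, 4, 5, ….
For forum: f+3=i, o+4=s, r+5=w, u+6=a, m+7=t.

iswat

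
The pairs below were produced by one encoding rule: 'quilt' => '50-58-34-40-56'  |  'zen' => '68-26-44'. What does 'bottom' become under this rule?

q(#17)→50 and u(#21)→58: differences scale by 2, so n = 2·pos + 16. The formula is n = 2×(alphabet index, a=1) + 16.
For bottom: b=2→20, o=15→46, t=20→56, t=20→56, o=15→46, m=13→42.

20-46-56-56-46-42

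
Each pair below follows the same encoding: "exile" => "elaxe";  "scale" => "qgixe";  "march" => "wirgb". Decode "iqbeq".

ashes

e(4)→e(4) and x(23)→l(11) fit y≡25x+8 (mod 26); the inverse of 25 mod 26 is 25. Treating letters as 0–25, the rule is x ↦ 25x + 8 (mod 26).
Reversing it on iqbeq: i(8)→25·(8−8)≡0=a; q(16)→25·(16−8)≡18=s; b(1)→25·(1−8)≡7=h; e(4)→25·(4−8)≡4=e; q(16)→25·(16−8)≡18=s (all mod 26).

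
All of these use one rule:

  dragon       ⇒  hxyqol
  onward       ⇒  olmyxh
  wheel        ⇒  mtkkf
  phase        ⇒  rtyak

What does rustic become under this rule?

xgadwe

d(3)→h(7) and r(17)→x(23) fit y≡3x+24 (mod 26); the inverse of 3 mod 26 is 9. Treating letters as 0–25, the rule is x ↦ 3x + 24 (mod 26).
For rustic: r(17)→3·17+24≡23=x; u(20)→3·20+24≡6=g; s(18)→3·18+24≡0=a; t(19)→3·19+24≡3=d; i(8)→3·8+24≡22=w; c(2)→3·2+24≡4=e (all mod 26).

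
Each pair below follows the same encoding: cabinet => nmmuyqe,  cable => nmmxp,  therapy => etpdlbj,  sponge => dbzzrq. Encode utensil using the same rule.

ffpzduw

Shifts by position in cabinet: pos 0: c→n (+11), pos 1: a→m (+12), pos 2: b→m (+11), pos 3: i→u (+12) — repeating every 2. The shifts repeat in a cycle of length 2: positions 0,1,… shift by +11, +12, then the pattern repeats.
For utensil: u+11=f, t+12=f, e+11=p, n+12=z, s+11=d, i+12=u, l+11=w.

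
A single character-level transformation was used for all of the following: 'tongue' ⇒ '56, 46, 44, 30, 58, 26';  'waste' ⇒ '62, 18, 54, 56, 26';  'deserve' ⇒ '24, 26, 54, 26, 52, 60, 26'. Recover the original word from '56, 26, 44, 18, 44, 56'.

t(#20)→56 and o(#15)→46: differences scale by 2, so n = 2·pos + 16. The formula is n = 2×(alphabet index, a=1) + 16.
Decoding 56, 26, 44, 18, 44, 56: 56→(56−16)÷2=20=t, 26→(26−16)÷2=5=e, 44→(44−16)÷2=14=n, 18→(18−16)÷2=1=a, 44→(44−16)÷2=14=n, 56→(56−16)÷2=20=t.

tenant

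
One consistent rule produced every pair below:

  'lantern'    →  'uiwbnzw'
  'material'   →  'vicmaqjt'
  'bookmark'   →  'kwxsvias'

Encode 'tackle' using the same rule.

Shifts by position in lantern: pos 0: l→u (+9), pos 1: a→i (+8), pos 2: n→w (+9), pos 3: t→b (+8) — repeating every 2. It's a Vigenère-style cipher with numeric key [9,8]: position i shifts by key[i mod 2].
Applying it to tackle: t+9=c, a+8=i, c+9=l, k+8=s, l+9=u, e+8=m.

cilsum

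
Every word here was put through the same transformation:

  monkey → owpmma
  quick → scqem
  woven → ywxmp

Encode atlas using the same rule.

ivniu

Vowels shift forward by 8 and consonants shift forward by 2.
For atlas: a(vowel)+8=i, t(cons)+2=v, l(cons)+2=n, a(vowel)+8=i, s(cons)+2=u.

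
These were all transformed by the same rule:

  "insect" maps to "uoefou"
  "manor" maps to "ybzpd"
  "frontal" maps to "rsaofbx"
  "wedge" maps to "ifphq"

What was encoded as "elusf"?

skirt

The shifts repeat in a cycle of length 2: positions 0,1,… shift by +12, +1, then the pattern repeats.
Reversing it on elusf: e−12=s, l−1=k, u−12=i, s−1=r, f−12=t.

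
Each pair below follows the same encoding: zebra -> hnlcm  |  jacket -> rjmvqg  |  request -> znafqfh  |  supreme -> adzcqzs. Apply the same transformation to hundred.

In zebra: z→h is +8, e→n is +9, b→l is +10, r→c is +11 — the shift increases by 1 each position. Each letter shifts forward by (position + 8), i.e. 8, 9, 10, … — the shift grows by one for each successive letter.
Applying it to hundred: h+8=p, u+9=d, n+10=x, d+11=o, r+12=d, e+13=r, d+14=r.

pdxodrr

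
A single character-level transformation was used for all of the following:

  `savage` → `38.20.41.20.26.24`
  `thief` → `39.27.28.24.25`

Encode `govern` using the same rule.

s is letter #19 and maps to 38: an offset of 19. Each letter is replaced by its alphabet position (a=1..z=26) + 19.
Applying it to govern: g=7→26, o=15→34, v=22→41, e=5→24, r=18→37, n=14→33.

26.34.41.24.37.33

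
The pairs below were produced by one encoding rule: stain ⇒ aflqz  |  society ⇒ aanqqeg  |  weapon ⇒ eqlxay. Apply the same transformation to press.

Shifts by position in stain: pos 0: s→a (+8), pos 1: t→f (+12), pos 2: a→l (+11), pos 3: i→q (+8), pos 4: n→z (+12) — repeating every 3. It's a Vigenère-style cipher with numeric key [8,12,11]: position i shifts by key[i mod 3].
For press: p+8=x, r+12=d, e+11=p, s+8=a, s+12=e.

xdpae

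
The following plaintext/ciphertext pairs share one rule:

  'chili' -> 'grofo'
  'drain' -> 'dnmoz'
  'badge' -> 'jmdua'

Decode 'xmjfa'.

fable

c(2)→g(6) and h(7)→r(17) fit y≡23x+12 (mod 26); the inverse of 23 mod 26 is 17. Treating letters as 0–25, the rule is x ↦ 23x + 12 (mod 26).
Reversing it on xmjfa: x(23)→17·(23−12)≡5=f; m(12)→17·(12−12)≡0=a; j(9)→17·(9−12)≡1=b; f(5)→17·(5−12)≡11=l; a(0)→17·(0−12)≡4=e (all mod 26).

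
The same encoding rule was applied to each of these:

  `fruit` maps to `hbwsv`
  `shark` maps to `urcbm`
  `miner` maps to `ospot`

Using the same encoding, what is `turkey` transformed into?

vetugi

Shifts by position in fruit: pos 0: f→h (+2), pos 1: r→b (+10), pos 2: u→w (+2), pos 3: i→s (+10) — repeating every 2. The shifts repeat in a cycle of length 2: positions 0,1,… shift by +2, +10, then the pattern repeats.
Applying it to turkey: t+2=v, u+10=e, r+2=t, k+10=u, e+2=g, y+10=i.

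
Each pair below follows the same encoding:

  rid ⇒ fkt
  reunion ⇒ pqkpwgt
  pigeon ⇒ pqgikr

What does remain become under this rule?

The output letters match the input read backwards, each shifted +2: rid reversed is dir. Read the word backwards and shift each letter +2.
For remain: reverse → niamer; then shift: n+2=p, i+2=k, a+2=c, m+2=o, e+2=g, r+2=t.

pkcogt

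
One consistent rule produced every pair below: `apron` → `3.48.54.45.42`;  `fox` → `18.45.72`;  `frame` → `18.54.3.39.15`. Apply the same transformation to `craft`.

a(#1)→3 and p(#16)→48: differences scale by 3, so n = 3·pos + 0. Each letter becomes 3×(its alphabet position, a=1..z=26).
On craft: c=3→9, r=18→54, a=1→3, f=6→18, t=20→60.

9.54.3.18.60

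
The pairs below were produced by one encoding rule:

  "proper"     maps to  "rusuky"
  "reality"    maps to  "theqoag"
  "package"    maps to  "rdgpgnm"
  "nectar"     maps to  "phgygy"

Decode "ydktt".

wagon

In proper: p→r is +2, r→u is +3, o→s is +4, p→u is +5 — the shift increases by 1 each position. Each letter shifts forward by (position + 2), i.e. 2, 3, 4, … — the shift grows by one for each successive letter.
Reversing it on ydktt: y−2=w, d−3=a, k−4=g, t−5=o, t−6=n.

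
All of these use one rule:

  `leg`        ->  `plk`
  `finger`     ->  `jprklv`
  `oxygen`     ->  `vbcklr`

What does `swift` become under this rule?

The shift depends on letter class: consonant l→p is +4, but vowel e→l is +7. The rule splits by letter class: vowels +7, consonants +4.
Applying it to swift: s(cons)+4=w, w(cons)+4=a, i(vowel)+7=p, f(cons)+4=j, t(cons)+4=x.

wapjx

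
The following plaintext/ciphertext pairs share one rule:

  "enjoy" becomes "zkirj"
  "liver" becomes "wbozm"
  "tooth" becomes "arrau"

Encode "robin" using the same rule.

e(4)→z(25) and n(13)→k(10) fit y≡7x+23 (mod 26); the inverse of 7 mod 26 is 15. This is an affine cipher: with a=0,…,z=25, each position x becomes (7x+23) mod 26.
Applying it to robin: r(17)→7·17+23≡12=m; o(14)→7·14+23≡17=r; b(1)→7·1+23≡4=e; i(8)→7·8+23≡1=b; n(13)→7·13+23≡10=k (all mod 26).

mrebk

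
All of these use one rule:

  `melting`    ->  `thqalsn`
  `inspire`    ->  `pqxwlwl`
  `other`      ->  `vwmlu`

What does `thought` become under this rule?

Shifts by position in melting: pos 0: m→t (+7), pos 1: e→h (+3), pos 2: l→q (+5), pos 3: t→a (+7), pos 4: i→l (+3), pos 5: n→s (+5) — repeating every 3. A repeating key of period 3 is used — shifts +7, +3, +5 over and over.
For thought: t+7=a, h+3=k, o+5=t, u+7=b, g+3=j, h+5=m, t+7=a.

aktbjma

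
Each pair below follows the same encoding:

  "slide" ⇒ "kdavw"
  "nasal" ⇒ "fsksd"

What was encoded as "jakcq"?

risky

Compare letters: s→k is +18, l→d is +18, i→a is +18 — a constant shift. This is a Caesar cipher with shift 18.
Decoding jakcq: j−18=r, a−18=i, k−18=s, c−18=k, q−18=y.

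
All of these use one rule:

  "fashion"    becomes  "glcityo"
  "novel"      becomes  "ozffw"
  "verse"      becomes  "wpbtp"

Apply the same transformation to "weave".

It's a Vigenère-style cipher with numeric key [1,11,10]: position i shifts by key[i mod 3].
For weave: w+1=x, e+11=p, a+10=k, v+1=w, e+11=p.

xpkwp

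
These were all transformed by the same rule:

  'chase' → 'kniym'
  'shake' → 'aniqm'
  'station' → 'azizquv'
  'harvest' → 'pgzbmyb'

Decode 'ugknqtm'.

machine

Shifts by position in chase: pos 0: c→k (+8), pos 1: h→n (+6), pos 2: a→i (+8), pos 3: s→y (+6) — repeating every 2. The shifts repeat in a cycle of length 2: positions 0,1,… shift by +8, +6, then the pattern repeats.
Undoing it on ugknqtm: u−8=m, g−6=a, k−8=c, n−6=h, q−8=i, t−6=n, m−8=e.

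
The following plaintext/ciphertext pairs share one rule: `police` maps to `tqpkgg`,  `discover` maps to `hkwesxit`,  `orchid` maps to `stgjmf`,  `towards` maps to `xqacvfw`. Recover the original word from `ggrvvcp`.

central

Shifts by position in police: pos 0: p→t (+4), pos 1: o→q (+2), pos 2: l→p (+4), pos 3: i→k (+2) — repeating every 2. A repeating key of period 2 is used — shifts +4, +2 over and over.
Reversing it on ggrvvcp: g−4=c, g−2=e, r−4=n, v−2=t, v−4=r, c−2=a, p−4=l.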